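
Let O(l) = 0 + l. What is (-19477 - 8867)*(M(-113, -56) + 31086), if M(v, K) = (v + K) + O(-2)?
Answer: -876254760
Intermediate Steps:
O(l) = l
M(v, K) = -2 + K + v (M(v, K) = (v + K) - 2 = (K + v) - 2 = -2 + K + v)
(-19477 - 8867)*(M(-113, -56) + 31086) = (-19477 - 8867)*((-2 - 56 - 113) + 31086) = -28344*(-171 + 31086) = -28344*30915 = -876254760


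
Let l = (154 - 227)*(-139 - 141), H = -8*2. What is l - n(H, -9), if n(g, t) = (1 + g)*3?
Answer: 20485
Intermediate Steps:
H = -16
n(g, t) = 3 + 3*g
l = 20440 (l = -73*(-280) = 20440)
l - n(H, -9) = 20440 - (3 + 3*(-16)) = 20440 - (3 - 48) = 20440 - 1*(-45) = 20440 + 45 = 20485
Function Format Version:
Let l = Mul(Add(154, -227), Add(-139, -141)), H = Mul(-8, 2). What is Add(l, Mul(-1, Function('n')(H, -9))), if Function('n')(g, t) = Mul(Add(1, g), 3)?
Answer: 20485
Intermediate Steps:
H = -16
Function('n')(g, t) = Add(3, Mul(3, g))
l = 20440 (l = Mul(-73, -280) = 20440)
Add(l, Mul(-1, Function('n')(H, -9))) = Add(20440, Mul(-1, Add(3, Mul(3, -16)))) = Add(20440, Mul(-1, Add(3, -48))) = Add(20440, Mul(-1, -45)) = Add(20440, 45) = 20485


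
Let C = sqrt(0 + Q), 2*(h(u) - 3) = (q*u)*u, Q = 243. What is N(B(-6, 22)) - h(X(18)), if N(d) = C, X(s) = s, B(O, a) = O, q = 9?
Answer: -1461 + 9*sqrt(3) ≈ -1445.4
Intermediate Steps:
h(u) = 3 + 9*u**2/2 (h(u) = 3 + ((9*u)*u)/2 = 3 + (9*u**2)/2 = 3 + 9*u**2/2)
C = 9*sqrt(3) (C = sqrt(0 + 243) = sqrt(243) = 9*sqrt(3) ≈ 15.588)
N(d) = 9*sqrt(3)
N(B(-6, 22)) - h(X(18)) = 9*sqrt(3) - (3 + (9/2)*18**2) = 9*sqrt(3) - (3 + (9/2)*324) = 9*sqrt(3) - (3 + 1458) = 9*sqrt(3) - 1*1461 = 9*sqrt(3) - 1461 = -1461 + 9*sqrt(3)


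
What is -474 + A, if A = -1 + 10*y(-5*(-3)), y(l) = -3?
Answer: -505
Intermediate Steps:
A = -31 (A = -1 + 10*(-3) = -1 - 30 = -31)
-474 + A = -474 - 31 = -505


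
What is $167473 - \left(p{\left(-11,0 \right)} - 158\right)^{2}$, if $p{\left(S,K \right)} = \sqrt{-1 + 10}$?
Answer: $143448$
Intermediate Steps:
$p{\left(S,K \right)} = 3$ ($p{\left(S,K \right)} = \sqrt{9} = 3$)
$167473 - \left(p{\left(-11,0 \right)} - 158\right)^{2} = 167473 - \left(3 - 158\right)^{2} = 167473 - \left(-155\right)^{2} = 167473 - 24025 = 143448$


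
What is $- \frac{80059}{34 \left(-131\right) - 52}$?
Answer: $\frac{80059}{4506} \approx 17.767$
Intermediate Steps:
$- \frac{80059}{34 \left(-131\right) - 52} = - \frac{80059}{-4454 - 52} = - \frac{80059}{-4506} = \left(-80059\right) \left(- \frac{1}{4506}\right) = \frac{80059}{4506}$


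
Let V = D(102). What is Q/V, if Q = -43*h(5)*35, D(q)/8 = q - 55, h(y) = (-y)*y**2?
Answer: 188125/376 ≈ 500.33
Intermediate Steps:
h(y) = -y**3
D(q) = -440 + 8*q (D(q) = 8*(q - 55) = 8*(-55 + q) = -440 + 8*q)
V = 376 (V = -440 + 8*102 = -440 + 816 = 376)
Q = 188125 (Q = -(-43)*5**3*35 = -(-43)*125*35 = -43*(-125)*35 = 5375*35 = 188125)
Q/V = 188125/376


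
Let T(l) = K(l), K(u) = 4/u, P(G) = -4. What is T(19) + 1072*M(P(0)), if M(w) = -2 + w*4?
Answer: -366620/19 ≈ -19296.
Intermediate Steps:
T(l) = 4/l
M(w) = -2 + 4*w
T(19) + 1072*M(P(0)) = 4/19 + 1072*(-2 + 4*(-4)) = 4*(1/19) + 1072*(-2 - 16) = 4/19 + 1072*(-18) = 4/19 - 19296 = -366620/19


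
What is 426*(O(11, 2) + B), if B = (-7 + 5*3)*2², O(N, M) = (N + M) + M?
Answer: 20022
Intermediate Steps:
O(N, M) = N + 2*M (O(N, M) = (M + N) + M = N + 2*M)
B = 32 (B = (-7 + 15)*4 = 8*4 = 32)
426*(O(11, 2) + B) = 426*((11 + 2*2) + 32) = 426*((11 + 4) + 32) = 426*(15 + 32) = 426*47 = 20022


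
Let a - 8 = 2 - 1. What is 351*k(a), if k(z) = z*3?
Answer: 9477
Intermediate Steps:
a = 9 (a = 8 + (2 - 1) = 8 + 1 = 9)
k(z) = 3*z
351*k(a) = 351*(3*9) = 351*27 = 9477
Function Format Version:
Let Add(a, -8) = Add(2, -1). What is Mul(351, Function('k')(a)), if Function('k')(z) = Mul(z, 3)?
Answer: 9477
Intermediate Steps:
a = 9 (a = Add(8, Add(2, -1)) = Add(8, 1) = 9)
Function('k')(z) = Mul(3, z)
Mul(351, Function('k')(a)) = Mul(351, Mul(3, 9)) = Mul(351, 27) = 9477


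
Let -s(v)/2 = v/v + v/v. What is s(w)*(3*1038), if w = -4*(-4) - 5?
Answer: -12456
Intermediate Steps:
w = 11 (w = 16 - 5 = 11)
s(v) = -4 (s(v) = -2*(v/v + v/v) = -2*(1 + 1) = -2*2 = -4)
s(w)*(3*1038) = -12*1038 = -4*3114 = -12456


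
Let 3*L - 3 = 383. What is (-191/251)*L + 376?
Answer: 209402/753 ≈ 278.09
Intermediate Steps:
L = 386/3 (L = 1 + (⅓)*383 = 1 + 383/3 = 386/3 ≈ 128.67)
(-191/251)*L + 376 = -191/251*(386/3) + 376 = -191*1/251*(386/3) + 376 = -191/251*386/3 + 376 = -73726/753 + 376 = 209402/753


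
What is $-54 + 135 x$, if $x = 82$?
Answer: $11016$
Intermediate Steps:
$-54 + 135 x = -54 + 135 \cdot 82 = -54 + 11070 = 11016$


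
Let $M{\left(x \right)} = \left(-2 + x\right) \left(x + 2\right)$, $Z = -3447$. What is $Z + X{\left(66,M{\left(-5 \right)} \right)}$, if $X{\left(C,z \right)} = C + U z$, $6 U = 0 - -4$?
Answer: $-3367$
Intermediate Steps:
$U = \frac{2}{3}$ ($U = \frac{0 - -4}{6} = \frac{0 + 4}{6} = \frac{1}{6} \cdot 4 = \frac{2}{3} \approx 0.66667$)
$M{\left(x \right)} = \left(-2 + x\right) \left(2 + x\right)$
$X{\left(C,z \right)} = C + \frac{2 z}{3}$
$Z + X{\left(66,M{\left(-5 \right)} \right)} = -3447 + \left(66 + \frac{2 \left(-4 + \left(-5\right)^{2}\right)}{3}\right) = -3447 + \left(66 + \frac{2 \left(-4 + 25\right)}{3}\right) = -3447 + \left(66 + \frac{2}{3} \cdot 21\right) = -3447 + \left(66 + 14\right) = -3447 + 80 = -3367$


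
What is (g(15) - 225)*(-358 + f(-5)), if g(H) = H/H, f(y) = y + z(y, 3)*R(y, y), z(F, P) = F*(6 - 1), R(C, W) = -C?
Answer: 109312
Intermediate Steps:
z(F, P) = 5*F (z(F, P) = F*5 = 5*F)
f(y) = y - 5*y² (f(y) = y + (5*y)*(-y) = y - 5*y²)
g(H) = 1
(g(15) - 225)*(-358 + f(-5)) = (1 - 225)*(-358 - 5*(1 - 5*(-5))) = -224*(-358 - 5*(1 + 25)) = -224*(-358 - 5*26) = -224*(-358 - 130) = -224*(-488) = 109312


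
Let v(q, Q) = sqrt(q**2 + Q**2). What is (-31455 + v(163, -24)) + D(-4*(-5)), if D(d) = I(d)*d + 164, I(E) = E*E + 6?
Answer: -23171 + sqrt(27145) ≈ -23006.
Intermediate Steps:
I(E) = 6 + E**2 (I(E) = E**2 + 6 = 6 + E**2)
D(d) = 164 + d*(6 + d**2) (D(d) = (6 + d**2)*d + 164 = d*(6 + d**2) + 164 = 164 + d*(6 + d**2))
v(q, Q) = sqrt(Q**2 + q**2)
(-31455 + v(163, -24)) + D(-4*(-5)) = (-31455 + sqrt((-24)**2 + 163**2)) + (164 + (-4*(-5))*(6 + (-4*(-5))**2)) = (-31455 + sqrt(576 + 26569)) + (164 + 20*(6 + 20**2)) = (-31455 + sqrt(27145)) + (164 + 20*(6 + 400)) = (-31455 + sqrt(27145)) + (164 + 20*406) = (-31455 + sqrt(27145)) + (164 + 8120) = (-31455 + sqrt(27145)) + 8284 = -23171 + sqrt(27145)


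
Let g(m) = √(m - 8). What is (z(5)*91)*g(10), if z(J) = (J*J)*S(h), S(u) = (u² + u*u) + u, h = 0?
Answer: 0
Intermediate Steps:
S(u) = u + 2*u² (S(u) = (u² + u²) + u = 2*u² + u = u + 2*u²)
z(J) = 0 (z(J) = (J*J)*(0*(1 + 2*0)) = J²*(0*(1 + 0)) = J²*(0*1) = J²*0 = 0)
g(m) = √(-8 + m)
(z(5)*91)*g(10) = (0*91)*√(-8 + 10) = 0*√2 = 0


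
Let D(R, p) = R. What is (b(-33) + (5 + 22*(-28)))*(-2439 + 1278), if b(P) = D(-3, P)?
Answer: 712854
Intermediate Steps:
b(P) = -3
(b(-33) + (5 + 22*(-28)))*(-2439 + 1278) = (-3 + (5 + 22*(-28)))*(-2439 + 1278) = (-3 + (5 - 616))*(-1161) = (-3 - 611)*(-1161) = -614*(-1161) = 712854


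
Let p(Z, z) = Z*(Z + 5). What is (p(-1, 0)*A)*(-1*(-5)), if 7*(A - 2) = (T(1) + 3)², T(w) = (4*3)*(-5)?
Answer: -65260/7 ≈ -9322.9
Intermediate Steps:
p(Z, z) = Z*(5 + Z)
T(w) = -60 (T(w) = 12*(-5) = -60)
A = 3263/7 (A = 2 + (-60 + 3)²/7 = 2 + (⅐)*(-57)² = 2 + (⅐)*3249 = 2 + 3249/7 = 3263/7 ≈ 466.14)
(p(-1, 0)*A)*(-1*(-5)) = (-(5 - 1)*(3263/7))*(-1*(-5)) = (-1*4*(3263/7))*5 = -4*3263/7*5 = -13052/7*5 = -65260/7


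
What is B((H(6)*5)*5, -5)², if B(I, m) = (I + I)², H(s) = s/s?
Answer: 6250000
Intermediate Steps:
H(s) = 1
B(I, m) = 4*I² (B(I, m) = (2*I)² = 4*I²)
B((H(6)*5)*5, -5)² = (4*((1*5)*5)²)² = (4*(5*5)²)² = (4*25²)² = (4*625)² = 2500² = 6250000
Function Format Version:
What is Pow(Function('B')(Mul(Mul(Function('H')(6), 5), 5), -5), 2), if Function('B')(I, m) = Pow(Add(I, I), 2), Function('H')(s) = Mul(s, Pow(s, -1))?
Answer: 6250000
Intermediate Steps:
Function('H')(s) = 1
Function('B')(I, m) = Mul(4, Pow(I, 2)) (Function('B')(I, m) = Pow(Mul(2, I), 2) = Mul(4, Pow(I, 2)))
Pow(Function('B')(Mul(Mul(Function('H')(6), 5), 5), -5), 2) = Pow(Mul(4, Pow(Mul(Mul(1, 5), 5), 2)), 2) = Pow(Mul(4, Pow(Mul(5, 5), 2)), 2) = Pow(Mul(4, Pow(25, 2)), 2) = Pow(Mul(4, 625), 2) = Pow(2500, 2) = 6250000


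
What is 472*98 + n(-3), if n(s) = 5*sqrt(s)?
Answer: 46256 + 5*I*sqrt(3) ≈ 46256.0 + 8.6602*I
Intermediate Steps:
472*98 + n(-3) = 472*98 + 5*sqrt(-3) = 46256 + 5*(I*sqrt(3)) = 46256 + 5*I*sqrt(3)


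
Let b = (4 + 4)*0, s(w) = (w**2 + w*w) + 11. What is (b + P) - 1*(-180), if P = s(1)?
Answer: 193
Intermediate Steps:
s(w) = 11 + 2*w**2 (s(w) = (w**2 + w**2) + 11 = 2*w**2 + 11 = 11 + 2*w**2)
P = 13 (P = 11 + 2*1**2 = 11 + 2*1 = 11 + 2 = 13)
b = 0 (b = 8*0 = 0)
(b + P) - 1*(-180) = (0 + 13) - 1*(-180) = 13 + 180 = 193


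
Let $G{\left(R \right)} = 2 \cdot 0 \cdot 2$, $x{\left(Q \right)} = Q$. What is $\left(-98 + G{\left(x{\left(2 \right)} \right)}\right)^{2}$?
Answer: $9604$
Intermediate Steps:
$G{\left(R \right)} = 0$ ($G{\left(R \right)} = 0 \cdot 2 = 0$)
$\left(-98 + G{\left(x{\left(2 \right)} \right)}\right)^{2} = \left(-98 + 0\right)^{2} = \left(-98\right)^{2} = 9604$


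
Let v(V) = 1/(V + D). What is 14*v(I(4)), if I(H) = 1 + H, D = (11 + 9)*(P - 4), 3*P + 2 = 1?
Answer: -6/35 ≈ -0.17143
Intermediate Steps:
P = -⅓ (P = -⅔ + (⅓)*1 = -⅔ + ⅓ = -⅓ ≈ -0.33333)
D = -260/3 (D = (11 + 9)*(-⅓ - 4) = 20*(-13/3) = -260/3 ≈ -86.667)
v(V) = 1/(-260/3 + V) (v(V) = 1/(V - 260/3) = 1/(-260/3 + V))
14*v(I(4)) = 14*(3/(-260 + 3*(1 + 4))) = 14*(3/(-260 + 3*5)) = 14*(3/(-260 + 15)) = 14*(3/(-245)) = 14*(3*(-1/245)) = 14*(-3/245) = -6/35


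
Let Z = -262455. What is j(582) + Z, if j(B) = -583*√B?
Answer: -262455 - 583*√582 ≈ -2.7652e+5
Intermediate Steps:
j(582) + Z = -583*√582 - 262455 = -262455 - 583*√582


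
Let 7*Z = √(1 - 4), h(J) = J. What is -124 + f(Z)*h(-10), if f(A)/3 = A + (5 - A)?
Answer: -274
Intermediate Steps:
Z = I*√3/7 (Z = √(1 - 4)/7 = √(-3)/7 = (I*√3)/7 = I*√3/7 ≈ 0.24744*I)
f(A) = 15 (f(A) = 3*(A + (5 - A)) = 3*5 = 15)
-124 + f(Z)*h(-10) = -124 + 15*(-10) = -124 - 150 = -274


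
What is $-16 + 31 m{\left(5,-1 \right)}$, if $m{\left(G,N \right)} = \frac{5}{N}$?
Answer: $-171$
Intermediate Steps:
$-16 + 31 m{\left(5,-1 \right)} = -16 + 31 \frac{5}{-1} = -16 + 31 \cdot 5 \left(-1\right) = -16 + 31 \left(-5\right) = -16 - 155 = -171$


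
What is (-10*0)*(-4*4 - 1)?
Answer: 0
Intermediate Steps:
(-10*0)*(-4*4 - 1) = 0*(-16 - 1) = 0*(-17) = 0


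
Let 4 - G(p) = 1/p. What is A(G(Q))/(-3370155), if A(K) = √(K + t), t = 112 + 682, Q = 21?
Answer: -√351897/70773255 ≈ -8.3818e-6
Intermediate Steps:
t = 794
G(p) = 4 - 1/p
A(K) = √(794 + K) (A(K) = √(K + 794) = √(794 + K))
A(G(Q))/(-3370155) = √(794 + (4 - 1/21))/(-3370155) = √(794 + (4 - 1*1/21))*(-1/3370155) = √(794 + (4 - 1/21))*(-1/3370155) = √(794 + 83/21)*(-1/3370155) = √(16757/21)*(-1/3370155) = (√351897/21)*(-1/3370155) = -√351897/70773255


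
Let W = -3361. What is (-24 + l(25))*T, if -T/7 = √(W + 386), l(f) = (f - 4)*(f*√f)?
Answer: -91035*I*√119 ≈ -9.9308e+5*I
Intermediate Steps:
l(f) = f^(3/2)*(-4 + f) (l(f) = (-4 + f)*f^(3/2) = f^(3/2)*(-4 + f))
T = -35*I*√119 (T = -7*√(-3361 + 386) = -35*I*√119 ≈ -381.8*I)
(-24 + l(25))*T = (-24 + 25^(3/2)*(-4 + 25))*(-35*I*√119) = (-24 + 125*21)*(-35*I*√119) = (-24 + 2625)*(-35*I*√119) = 2601*(-35*I*√119) = -91035*I*√119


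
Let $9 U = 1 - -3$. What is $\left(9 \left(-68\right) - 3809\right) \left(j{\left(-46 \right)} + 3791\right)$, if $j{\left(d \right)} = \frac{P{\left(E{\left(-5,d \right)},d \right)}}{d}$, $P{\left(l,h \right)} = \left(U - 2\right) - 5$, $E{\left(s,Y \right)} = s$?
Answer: $- \frac{6938905393}{414} \approx -1.6761 \cdot 10^{7}$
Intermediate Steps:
$U = \frac{4}{9}$ ($U = \frac{1 - -3}{9} = \frac{1 + 3}{9} = \frac{1}{9} \cdot 4 = \frac{4}{9} \approx 0.44444$)
$P{\left(l,h \right)} = - \frac{59}{9}$ ($P{\left(l,h \right)} = \left(\frac{4}{9} - 2\right) - 5 = - \frac{14}{9} - 5 = - \frac{59}{9}$)
$j{\left(d \right)} = - \frac{59}{9 d}$
$\left(9 \left(-68\right) - 3809\right) \left(j{\left(-46 \right)} + 3791\right) = \left(9 \left(-68\right) - 3809\right) \left(- \frac{59}{9 \left(-46\right)} + 3791\right) = \left(-612 - 3809\right) \left(\left(- \frac{59}{9}\right) \left(- \frac{1}{46}\right) + 3791\right) = - 4421 \left(\frac{59}{414} + 3791\right) = \left(-4421\right) \frac{1569533}{414} = - \frac{6938905393}{414}$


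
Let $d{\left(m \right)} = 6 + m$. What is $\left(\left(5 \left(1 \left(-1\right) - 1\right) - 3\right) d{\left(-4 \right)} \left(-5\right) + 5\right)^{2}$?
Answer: $18225$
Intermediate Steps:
$\left(\left(5 \left(1 \left(-1\right) - 1\right) - 3\right) d{\left(-4 \right)} \left(-5\right) + 5\right)^{2} = \left(\left(5 \left(1 \left(-1\right) - 1\right) - 3\right) \left(6 - 4\right) \left(-5\right) + 5\right)^{2} = \left(\left(5 \left(-1 - 1\right) - 3\right) 2 \left(-5\right) + 5\right)^{2} = \left(\left(5 \left(-2\right) - 3\right) 2 \left(-5\right) + 5\right)^{2} = \left(\left(-10 - 3\right) 2 \left(-5\right) + 5\right)^{2} = \left(\left(-13\right) 2 \left(-5\right) + 5\right)^{2} = \left(\left(-26\right) \left(-5\right) + 5\right)^{2} = \left(130 + 5\right)^{2} = 135^{2} = 18225$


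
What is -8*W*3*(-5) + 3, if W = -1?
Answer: -117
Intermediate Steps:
-8*W*3*(-5) + 3 = -8*(-1*3)*(-5) + 3 = -(-24)*(-5) + 3 = -8*15 + 3 = -120 + 3 = -117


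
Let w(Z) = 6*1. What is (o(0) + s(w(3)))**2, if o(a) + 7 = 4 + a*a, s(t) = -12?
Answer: 225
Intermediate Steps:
w(Z) = 6
o(a) = -3 + a**2 (o(a) = -7 + (4 + a*a) = -7 + (4 + a**2) = -3 + a**2)
(o(0) + s(w(3)))**2 = ((-3 + 0**2) - 12)**2 = ((-3 + 0) - 12)**2 = (-3 - 12)**2 = (-15)**2 = 225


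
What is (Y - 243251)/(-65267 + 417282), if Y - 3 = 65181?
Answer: -178067/352015 ≈ -0.50585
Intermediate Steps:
Y = 65184 (Y = 3 + 65181 = 65184)
(Y - 243251)/(-65267 + 417282) = (65184 - 243251)/(-65267 + 417282) = -178067/352015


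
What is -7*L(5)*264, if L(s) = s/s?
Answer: -1848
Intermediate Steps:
L(s) = 1
-7*L(5)*264 = -7*1*264 = -7*264 = -1848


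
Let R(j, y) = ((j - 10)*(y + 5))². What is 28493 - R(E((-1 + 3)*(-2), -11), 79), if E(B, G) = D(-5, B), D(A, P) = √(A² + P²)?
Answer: -966403 + 141120*√41 ≈ -62794.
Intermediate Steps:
E(B, G) = √(25 + B²) (E(B, G) = √((-5)² + B²) = √(25 + B²))
R(j, y) = (-10 + j)²*(5 + y)² (R(j, y) = ((-10 + j)*(5 + y))² = (-10 + j)²*(5 + y)²)
28493 - R(E((-1 + 3)*(-2), -11), 79) = 28493 - (-10 + √(25 + ((-1 + 3)*(-2))²))²*(5 + 79)² = 28493 - (-10 + √(25 + (2*(-2))²))²*84² = 28493 - (-10 + √(25 + (-4)²))²*7056 = 28493 - (-10 + √(25 + 16))²*7056 = 28493 - (-10 + √41)²*7056 = 28493 - 7056*(-10 + √41)²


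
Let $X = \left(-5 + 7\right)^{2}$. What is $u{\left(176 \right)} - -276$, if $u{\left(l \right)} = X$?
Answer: $280$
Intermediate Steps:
$X = 4$ ($X = 2^{2} = 4$)
$u{\left(l \right)} = 4$
$u{\left(176 \right)} - -276 = 4 - -276 = 4 + 276 = 280$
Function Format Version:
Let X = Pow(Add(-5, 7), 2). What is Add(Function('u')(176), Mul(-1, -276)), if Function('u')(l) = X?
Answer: 280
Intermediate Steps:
X = 4 (X = Pow(2, 2) = 4)
Function('u')(l) = 4
Add(Function('u')(176), Mul(-1, -276)) = Add(4, Mul(-1, -276)) = Add(4, 276) = 280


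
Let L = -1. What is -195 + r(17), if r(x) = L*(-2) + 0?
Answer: -193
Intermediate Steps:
r(x) = 2 (r(x) = -1*(-2) + 0 = 2 + 0 = 2)
-195 + r(17) = -195 + 2 = -193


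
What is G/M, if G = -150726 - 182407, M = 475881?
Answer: -333133/475881 ≈ -0.70003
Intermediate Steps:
G = -333133
G/M = -333133/475881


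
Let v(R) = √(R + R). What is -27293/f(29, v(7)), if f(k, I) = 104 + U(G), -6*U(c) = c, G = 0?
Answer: -27293/104 ≈ -262.43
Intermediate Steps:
v(R) = √2*√R (v(R) = √(2*R) = √2*√R)
U(c) = -c/6
f(k, I) = 104 (f(k, I) = 104 - ⅙*0 = 104 + 0 = 104)
-27293/f(29, v(7)) = -27293/104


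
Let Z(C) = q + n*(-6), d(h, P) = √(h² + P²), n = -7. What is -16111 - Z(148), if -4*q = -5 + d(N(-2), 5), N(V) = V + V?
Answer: -64617/4 + √41/4 ≈ -16153.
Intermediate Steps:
N(V) = 2*V
d(h, P) = √(P² + h²)
q = 5/4 - √41/4 (q = -(-5 + √(5² + (2*(-2))²))/4 = -(-5 + √(25 + (-4)²))/4 = -(-5 + √(25 + 16))/4 = -(-5 + √41)/4 = 5/4 - √41/4 ≈ -0.35078)
Z(C) = 173/4 - √41/4 (Z(C) = (5/4 - √41/4) - 7*(-6) = (5/4 - √41/4) + 42 = 173/4 - √41/4)
-16111 - Z(148) = -16111 - (173/4 - √41/4) = -16111 + (-173/4 + √41/4) = -64617/4 + √41/4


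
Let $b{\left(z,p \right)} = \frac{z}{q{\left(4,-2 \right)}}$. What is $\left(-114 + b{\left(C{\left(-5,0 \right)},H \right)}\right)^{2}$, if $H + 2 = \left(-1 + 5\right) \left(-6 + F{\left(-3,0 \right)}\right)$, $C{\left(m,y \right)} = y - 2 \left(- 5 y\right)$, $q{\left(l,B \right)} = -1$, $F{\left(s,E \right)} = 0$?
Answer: $12996$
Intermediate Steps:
$C{\left(m,y \right)} = 11 y$ ($C{\left(m,y \right)} = y + 10 y = 11 y$)
$H = -26$ ($H = -2 + \left(-1 + 5\right) \left(-6 + 0\right) = -2 + 4 \left(-6\right) = -2 - 24 = -26$)
$b{\left(z,p \right)} = - z$ ($b{\left(z,p \right)} = \frac{z}{-1} = z \left(-1\right) = - z$)
$\left(-114 + b{\left(C{\left(-5,0 \right)},H \right)}\right)^{2} = \left(-114 - 11 \cdot 0\right)^{2} = \left(-114 - 0\right)^{2} = \left(-114 + 0\right)^{2} = \left(-114\right)^{2} = 12996$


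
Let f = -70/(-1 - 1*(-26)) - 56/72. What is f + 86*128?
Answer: 495199/45 ≈ 11004.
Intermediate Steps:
f = -161/45 (f = -70/(-1 + 26) - 56*1/72 = -70/25 - 7/9 = -70*1/25 - 7/9 = -14/5 - 7/9 = -161/45 ≈ -3.5778)
f + 86*128 = -161/45 + 86*128 = -161/45 + 11008 = 495199/45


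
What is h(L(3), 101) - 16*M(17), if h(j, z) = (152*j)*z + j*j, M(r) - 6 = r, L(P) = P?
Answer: 45697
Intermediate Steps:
M(r) = 6 + r
h(j, z) = j² + 152*j*z (h(j, z) = 152*j*z + j² = j² + 152*j*z)
h(L(3), 101) - 16*M(17) = 3*(3 + 152*101) - 16*(6 + 17) = 3*(3 + 15352) - 16*23 = 3*15355 - 1*368 = 46065 - 368 = 45697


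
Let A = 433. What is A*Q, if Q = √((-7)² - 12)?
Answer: 433*√37 ≈ 2633.8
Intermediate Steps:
Q = √37 (Q = √(49 - 12) = √37 ≈ 6.0828)
A*Q = 433*√37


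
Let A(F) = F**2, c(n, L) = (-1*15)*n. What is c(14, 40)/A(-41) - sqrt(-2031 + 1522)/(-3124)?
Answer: -210/1681 + I*sqrt(509)/3124 ≈ -0.12493 + 0.0072218*I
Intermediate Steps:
c(n, L) = -15*n
c(14, 40)/A(-41) - sqrt(-2031 + 1522)/(-3124) = (-15*14)/((-41)**2) - sqrt(-2031 + 1522)/(-3124) = -210/1681 - sqrt(-509)*(-1/3124) = -210*1/1681 - I*sqrt(509)*(-1/3124) = -210/1681 - I*sqrt(509)*(-1/3124) = -210/1681 + I*sqrt(509)/3124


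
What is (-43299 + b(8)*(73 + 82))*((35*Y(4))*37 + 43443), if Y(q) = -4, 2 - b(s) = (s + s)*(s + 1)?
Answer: -2498918267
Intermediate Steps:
b(s) = 2 - 2*s*(1 + s) (b(s) = 2 - (s + s)*(s + 1) = 2 - 2*s*(1 + s))
(-43299 + b(8)*(73 + 82))*((35*Y(4))*37 + 43443) = (-43299 + (2 - 2*8 - 2*8**2)*(73 + 82))*((35*(-4))*37 + 43443) = (-43299 + (2 - 16 - 2*64)*155)*(-140*37 + 43443) = (-43299 + (2 - 16 - 128)*155)*(-5180 + 43443) = (-43299 - 142*155)*38263 = (-43299 - 22010)*38263 = -65309*38263 = -2498918267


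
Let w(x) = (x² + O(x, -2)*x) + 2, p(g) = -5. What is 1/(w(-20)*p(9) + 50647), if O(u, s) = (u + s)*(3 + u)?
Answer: 1/86037 ≈ 1.1623e-5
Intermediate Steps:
O(u, s) = (3 + u)*(s + u) (O(u, s) = (s + u)*(3 + u) = (3 + u)*(s + u))
w(x) = 2 + x² + x*(-6 + x + x²) (w(x) = (x² + (x² + 3*(-2) + 3*x - 2*x)*x) + 2 = (x² + (x² - 6 + 3*x - 2*x)*x) + 2 = (x² + (-6 + x + x²)*x) + 2 = (x² + x*(-6 + x + x²)) + 2 = 2 + x² + x*(-6 + x + x²))
1/(w(-20)*p(9) + 50647) = 1/((2 + (-20)² - 20*(-6 - 20 + (-20)²))*(-5) + 50647) = 1/((2 + 400 - 20*(-6 - 20 + 400))*(-5) + 50647) = 1/((2 + 400 - 20*374)*(-5) + 50647) = 1/((2 + 400 - 7480)*(-5) + 50647) = 1/(-7078*(-5) + 50647) = 1/(35390 + 50647) = 1/86037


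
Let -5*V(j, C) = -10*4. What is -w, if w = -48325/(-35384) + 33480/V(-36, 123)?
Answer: -148130365/35384 ≈ -4186.4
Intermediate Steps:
V(j, C) = 8 (V(j, C) = -(-2)*4 = -⅕*(-40) = 8)
w = 148130365/35384 (w = -48325/(-35384) + 33480/8 = -48325*(-1/35384) + 33480*(⅛) = 48325/35384 + 4185 = 148130365/35384 ≈ 4186.4)
-w = -1*148130365/35384 = -148130365/35384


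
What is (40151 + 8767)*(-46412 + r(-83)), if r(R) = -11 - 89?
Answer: -2275274016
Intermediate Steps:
r(R) = -100
(40151 + 8767)*(-46412 + r(-83)) = (40151 + 8767)*(-46412 - 100) = 48918*(-46512) = -2275274016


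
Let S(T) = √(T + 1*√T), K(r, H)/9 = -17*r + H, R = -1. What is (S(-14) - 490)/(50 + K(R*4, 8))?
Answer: -245/367 + √(-14 + I*√14)/734 ≈ -0.6669 + 0.0051422*I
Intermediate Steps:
K(r, H) = -153*r + 9*H (K(r, H) = 9*(-17*r + H) = 9*(H - 17*r) = -153*r + 9*H)
S(T) = √(T + √T)
(S(-14) - 490)/(50 + K(R*4, 8)) = (√(-14 + √(-14)) - 490)/(50 + (-(-153)*4 + 9*8)) = (√(-14 + I*√14) - 490)/(50 + (-153*(-4) + 72)) = (-490 + √(-14 + I*√14))/(50 + (612 + 72)) = (-490 + √(-14 + I*√14))/(50 + 684) = (-490 + √(-14 + I*√14))/734 = (-490 + √(-14 + I*√14))*(1/734) = -245/367 + √(-14 + I*√14)/734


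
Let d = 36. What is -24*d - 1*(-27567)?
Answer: 26703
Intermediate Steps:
-24*d - 1*(-27567) = -24*36 - 1*(-27567) = -864 + 27567 = 26703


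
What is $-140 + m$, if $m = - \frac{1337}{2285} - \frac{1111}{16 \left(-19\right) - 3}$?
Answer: $- \frac{96081124}{701495} \approx -136.97$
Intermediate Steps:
$m = \frac{2128176}{701495}$ ($m = \left(-1337\right) \frac{1}{2285} - \frac{1111}{-304 - 3} = - \frac{1337}{2285} - \frac{1111}{-307} = - \frac{1337}{2285} - - \frac{1111}{307} = - \frac{1337}{2285} + \frac{1111}{307} = \frac{2128176}{701495} \approx 3.0338$)
$-140 + m = -140 + \frac{2128176}{701495} = - \frac{96081124}{701495}$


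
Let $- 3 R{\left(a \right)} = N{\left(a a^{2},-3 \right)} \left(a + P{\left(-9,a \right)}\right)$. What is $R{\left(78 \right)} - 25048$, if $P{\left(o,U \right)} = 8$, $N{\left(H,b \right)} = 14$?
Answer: $- \frac{76348}{3} \approx -25449.0$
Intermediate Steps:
$R{\left(a \right)} = - \frac{112}{3} - \frac{14 a}{3}$ ($R{\left(a \right)} = - \frac{14 \left(a + 8\right)}{3} = - \frac{14 \left(8 + a\right)}{3} = - \frac{112 + 14 a}{3} = - \frac{112}{3} - \frac{14 a}{3}$)
$R{\left(78 \right)} - 25048 = \left(- \frac{112}{3} - 364\right) - 25048 = - \frac{1204}{3} - 25048 = - \frac{76348}{3}$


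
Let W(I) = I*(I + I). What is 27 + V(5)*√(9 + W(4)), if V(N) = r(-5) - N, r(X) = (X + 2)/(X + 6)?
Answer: 27 - 8*√41 ≈ -24.225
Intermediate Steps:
r(X) = (2 + X)/(6 + X)
W(I) = 2*I² (W(I) = I*(2*I) = 2*I²)
V(N) = -3 - N (V(N) = (2 - 5)/(6 - 5) - N = -3/1 - N = 1*(-3) - N = -3 - N)
27 + V(5)*√(9 + W(4)) = 27 + (-3 - 1*5)*√(9 + 2*4²) = 27 + (-3 - 5)*√(9 + 2*16) = 27 - 8*√(9 + 32) = 27 - 8*√41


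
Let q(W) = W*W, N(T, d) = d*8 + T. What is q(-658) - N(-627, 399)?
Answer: 430399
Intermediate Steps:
N(T, d) = T + 8*d (N(T, d) = 8*d + T = T + 8*d)
q(W) = W²
q(-658) - N(-627, 399) = (-658)² - (-627 + 8*399) = 432964 - (-627 + 3192) = 432964 - 1*2565 = 432964 - 2565 = 430399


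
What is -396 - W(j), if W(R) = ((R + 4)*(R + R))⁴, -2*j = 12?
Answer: -332172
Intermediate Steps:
j = -6 (j = -½*12 = -6)
W(R) = 16*R⁴*(4 + R)⁴ (W(R) = ((4 + R)*(2*R))⁴ = (2*R*(4 + R))⁴ = 16*R⁴*(4 + R)⁴)
-396 - W(j) = -396 - 16*(-6)⁴*(4 - 6)⁴ = -396 - 16*1296*(-2)⁴ = -396 - 16*1296*16 = -396 - 1*331776 = -396 - 331776 = -332172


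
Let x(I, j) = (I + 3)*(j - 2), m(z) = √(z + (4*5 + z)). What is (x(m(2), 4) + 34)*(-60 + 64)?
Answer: 160 + 16*√6 ≈ 199.19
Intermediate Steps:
m(z) = √(20 + 2*z) (m(z) = √(z + (20 + z)) = √(20 + 2*z))
x(I, j) = (-2 + j)*(3 + I) (x(I, j) = (3 + I)*(-2 + j) = (-2 + j)*(3 + I))
(x(m(2), 4) + 34)*(-60 + 64) = ((-6 - 2*√(20 + 2*2) + 3*4 + √(20 + 2*2)*4) + 34)*(-60 + 64) = ((-6 - 2*√(20 + 4) + 12 + √(20 + 4)*4) + 34)*4 = ((-6 - 4*√6 + 12 + √24*4) + 34)*4 = ((-6 - 4*√6 + 12 + (2*√6)*4) + 34)*4 = ((-6 - 4*√6 + 12 + 8*√6) + 34)*4 = ((6 + 4*√6) + 34)*4 = (40 + 4*√6)*4 = 160 + 16*√6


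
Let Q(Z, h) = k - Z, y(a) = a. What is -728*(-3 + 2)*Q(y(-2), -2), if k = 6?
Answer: 5824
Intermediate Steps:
Q(Z, h) = 6 - Z
-728*(-3 + 2)*Q(y(-2), -2) = -728*(-3 + 2)*(6 - 1*(-2)) = -(-728)*(6 + 2) = -(-728)*8 = -728*(-8) = 5824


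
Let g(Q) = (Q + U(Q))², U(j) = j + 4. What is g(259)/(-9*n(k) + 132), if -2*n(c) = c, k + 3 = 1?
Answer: 90828/41 ≈ 2215.3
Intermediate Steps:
U(j) = 4 + j
k = -2 (k = -3 + 1 = -2)
g(Q) = (4 + 2*Q)² (g(Q) = (Q + (4 + Q))² = (4 + 2*Q)²)
n(c) = -c/2
g(259)/(-9*n(k) + 132) = (4*(2 + 259)²)/(-(-9)*(-2)/2 + 132) = (4*261²)/(-9*1 + 132) = (4*68121)/(-9 + 132) = 272484/123 = 272484*(1/123) = 90828/41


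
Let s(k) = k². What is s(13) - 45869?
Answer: -45700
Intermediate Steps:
s(13) - 45869 = 13² - 45869 = 169 - 45869 = -45700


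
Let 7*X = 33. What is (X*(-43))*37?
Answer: -52503/7 ≈ -7500.4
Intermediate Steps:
X = 33/7 (X = (⅐)*33 = 33/7 ≈ 4.7143)
(X*(-43))*37 = ((33/7)*(-43))*37 = -1419/7*37 = -52503/7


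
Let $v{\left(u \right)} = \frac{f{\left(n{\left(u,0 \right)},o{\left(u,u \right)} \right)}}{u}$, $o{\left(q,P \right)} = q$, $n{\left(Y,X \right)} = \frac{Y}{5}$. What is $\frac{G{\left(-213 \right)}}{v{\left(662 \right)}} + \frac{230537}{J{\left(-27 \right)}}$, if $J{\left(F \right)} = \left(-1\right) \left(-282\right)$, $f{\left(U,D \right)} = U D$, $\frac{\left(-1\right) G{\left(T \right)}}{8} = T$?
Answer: $\frac{77509067}{93342} \approx 830.38$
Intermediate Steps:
$G{\left(T \right)} = - 8 T$
$n{\left(Y,X \right)} = \frac{Y}{5}$ ($n{\left(Y,X \right)} = Y \frac{1}{5} = \frac{Y}{5}$)
$f{\left(U,D \right)} = D U$
$v{\left(u \right)} = \frac{u}{5}$ ($v{\left(u \right)} = \frac{u \frac{u}{5}}{u} = \frac{\frac{1}{5} u^{2}}{u} = \frac{u}{5}$)
$J{\left(F \right)} = 282$
$\frac{G{\left(-213 \right)}}{v{\left(662 \right)}} + \frac{230537}{J{\left(-27 \right)}} = \frac{\left(-8\right) \left(-213\right)}{\frac{1}{5} \cdot 662} + \frac{230537}{282} = \frac{1704}{\frac{662}{5}} + 230537 \cdot \frac{1}{282} = 1704 \cdot \frac{5}{662} + \frac{230537}{282} = \frac{4260}{331} + \frac{230537}{282} = \frac{77509067}{93342}$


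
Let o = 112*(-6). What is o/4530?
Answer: -112/755 ≈ -0.14834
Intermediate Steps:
o = -672
o/4530 = -672/4530 = -672*1/4530 = -112/755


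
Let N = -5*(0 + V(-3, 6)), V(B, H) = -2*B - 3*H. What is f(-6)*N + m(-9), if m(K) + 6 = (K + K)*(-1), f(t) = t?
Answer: -348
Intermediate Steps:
V(B, H) = -3*H - 2*B
m(K) = -6 - 2*K (m(K) = -6 + (K + K)*(-1) = -6 + (2*K)*(-1) = -6 - 2*K)
N = 60 (N = -5*(0 + (-3*6 - 2*(-3))) = -5*(0 + (-18 + 6)) = -5*(0 - 12) = -5*(-12) = 60)
f(-6)*N + m(-9) = -6*60 + (-6 - 2*(-9)) = -360 + (-6 + 18) = -360 + 12 = -348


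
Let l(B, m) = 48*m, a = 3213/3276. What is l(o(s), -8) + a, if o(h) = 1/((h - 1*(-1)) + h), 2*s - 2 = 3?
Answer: -19917/52 ≈ -383.02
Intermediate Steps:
s = 5/2 (s = 1 + (1/2)*3 = 1 + 3/2 = 5/2 ≈ 2.5000)
a = 51/52 (a = 3213*(1/3276) = 51/52 ≈ 0.98077)
o(h) = 1/(1 + 2*h) (o(h) = 1/((h + 1) + h) = 1/((1 + h) + h) = 1/(1 + 2*h))
l(o(s), -8) + a = 48*(-8) + 51/52 = -384 + 51/52 = -19917/52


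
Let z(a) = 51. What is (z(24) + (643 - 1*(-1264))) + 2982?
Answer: 4940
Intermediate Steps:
(z(24) + (643 - 1*(-1264))) + 2982 = (51 + (643 - 1*(-1264))) + 2982 = (51 + (643 + 1264)) + 2982 = (51 + 1907) + 2982 = 1958 + 2982 = 4940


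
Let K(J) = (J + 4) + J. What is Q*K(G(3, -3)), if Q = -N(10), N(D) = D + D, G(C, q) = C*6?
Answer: -800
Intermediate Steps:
G(C, q) = 6*C
N(D) = 2*D
K(J) = 4 + 2*J (K(J) = (4 + J) + J = 4 + 2*J)
Q = -20 (Q = -2*10 = -1*20 = -20)
Q*K(G(3, -3)) = -20*(4 + 2*(6*3)) = -20*(4 + 2*18) = -20*(4 + 36) = -20*40 = -800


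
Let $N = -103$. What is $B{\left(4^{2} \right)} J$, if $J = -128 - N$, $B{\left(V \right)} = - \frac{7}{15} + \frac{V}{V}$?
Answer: $- \frac{40}{3} \approx -13.333$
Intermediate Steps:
$B{\left(V \right)} = \frac{8}{15}$ ($B{\left(V \right)} = \left(-7\right) \frac{1}{15} + 1 = - \frac{7}{15} + 1 = \frac{8}{15}$)
$J = -25$ ($J = -128 - -103 = -128 + 103 = -25$)
$B{\left(4^{2} \right)} J = \frac{8}{15} \left(-25\right) = - \frac{40}{3}$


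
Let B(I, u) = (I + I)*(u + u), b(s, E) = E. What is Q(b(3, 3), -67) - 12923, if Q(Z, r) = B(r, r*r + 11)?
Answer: -1218923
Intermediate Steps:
B(I, u) = 4*I*u (B(I, u) = (2*I)*(2*u) = 4*I*u)
Q(Z, r) = 4*r*(11 + r²) (Q(Z, r) = 4*r*(r*r + 11) = 4*r*(r² + 11) = 4*r*(11 + r²))
Q(b(3, 3), -67) - 12923 = 4*(-67)*(11 + (-67)²) - 12923 = 4*(-67)*(11 + 4489) - 12923 = 4*(-67)*4500 - 12923 = -1206000 - 12923 = -1218923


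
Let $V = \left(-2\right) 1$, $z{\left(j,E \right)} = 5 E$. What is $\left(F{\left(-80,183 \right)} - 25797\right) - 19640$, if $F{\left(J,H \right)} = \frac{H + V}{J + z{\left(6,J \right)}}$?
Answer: $- \frac{21809941}{480} \approx -45437.0$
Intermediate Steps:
$V = -2$
$F{\left(J,H \right)} = \frac{-2 + H}{6 J}$ ($F{\left(J,H \right)} = \frac{H - 2}{J + 5 J} = \frac{-2 + H}{6 J}$)
$\left(F{\left(-80,183 \right)} - 25797\right) - 19640 = \left(\frac{-2 + 183}{6 \left(-80\right)} - 25797\right) - 19640 = \left(\frac{1}{6} \left(- \frac{1}{80}\right) 181 - 25797\right) - 19640 = \left(- \frac{181}{480} - 25797\right) - 19640 = - \frac{12382741}{480} - 19640 = - \frac{21809941}{480}$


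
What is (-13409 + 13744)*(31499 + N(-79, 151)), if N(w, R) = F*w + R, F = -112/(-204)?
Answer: 539999230/51 ≈ 1.0588e+7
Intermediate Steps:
F = 28/51 (F = -112*(-1/204) = 28/51 ≈ 0.54902)
N(w, R) = R + 28*w/51 (N(w, R) = 28*w/51 + R = R + 28*w/51)
(-13409 + 13744)*(31499 + N(-79, 151)) = (-13409 + 13744)*(31499 + (151 + (28/51)*(-79))) = 335*(31499 + (151 - 2212/51)) = 335*(31499 + 5489/51) = 335*(1611938/51) = 539999230/51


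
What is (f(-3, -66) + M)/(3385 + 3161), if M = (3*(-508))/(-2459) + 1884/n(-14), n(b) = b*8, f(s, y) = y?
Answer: -1886583/150235064 ≈ -0.012558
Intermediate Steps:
n(b) = 8*b
M = -1115517/68852 (M = (3*(-508))/(-2459) + 1884/((8*(-14))) = -1524*(-1/2459) + 1884/(-112) = 1524/2459 + 1884*(-1/112) = 1524/2459 - 471/28 = -1115517/68852 ≈ -16.202)
(f(-3, -66) + M)/(3385 + 3161) = (-66 - 1115517/68852)/(3385 + 3161) = -5659749/68852/6546 = -5659749/68852*1/6546 = -1886583/150235064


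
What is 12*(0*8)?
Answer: 0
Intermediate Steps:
12*(0*8) = 12*0 = 0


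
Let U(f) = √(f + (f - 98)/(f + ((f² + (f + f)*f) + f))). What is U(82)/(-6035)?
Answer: -√132464891/7670485 ≈ -0.0015005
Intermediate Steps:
U(f) = √(f + (-98 + f)/(2*f + 3*f²)) (U(f) = √(f + (-98 + f)/(f + ((f² + (2*f)*f) + f))) = √(f + (-98 + f)/(f + ((f² + 2*f²) + f))) = √(f + (-98 + f)/(f + (3*f² + f))) = √(f + (-98 + f)/(f + (f + 3*f²))) = √(f + (-98 + f)/(2*f + 3*f²)))
U(82)/(-6035) = √((-98 + 82 + 82²*(2 + 3*82))/(82*(2 + 3*82)))/(-6035) = √((-98 + 82 + 6724*(2 + 246))/(82*(2 + 246)))*(-1/6035) = √((1/82)*(-98 + 82 + 6724*248)/248)*(-1/6035) = √((1/82)*(1/248)*(-98 + 82 + 1667552))*(-1/6035) = √((1/82)*(1/248)*1667536)*(-1/6035) = √(104221/1271)*(-1/6035) = (√132464891/1271)*(-1/6035) = -√132464891/7670485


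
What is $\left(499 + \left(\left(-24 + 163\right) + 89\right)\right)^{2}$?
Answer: $528529$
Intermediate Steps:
$\left(499 + \left(\left(-24 + 163\right) + 89\right)\right)^{2} = \left(499 + \left(139 + 89\right)\right)^{2} = \left(499 + 228\right)^{2} = 727^{2} = 528529$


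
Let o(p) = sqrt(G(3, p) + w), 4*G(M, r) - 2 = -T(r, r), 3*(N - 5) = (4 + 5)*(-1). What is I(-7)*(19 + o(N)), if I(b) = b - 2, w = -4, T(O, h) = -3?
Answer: -171 - 9*I*sqrt(11)/2 ≈ -171.0 - 14.925*I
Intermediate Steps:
N = 2 (N = 5 + ((4 + 5)*(-1))/3 = 5 + (9*(-1))/3 = 5 + (1/3)*(-9) = 5 - 3 = 2)
G(M, r) = 5/4 (G(M, r) = 1/2 + (-1*(-3))/4 = 1/2 + (1/4)*3 = 1/2 + 3/4 = 5/4)
o(p) = I*sqrt(11)/2 (o(p) = sqrt(5/4 - 4) = sqrt(-11/4) = I*sqrt(11)/2)
I(b) = -2 + b
I(-7)*(19 + o(N)) = (-2 - 7)*(19 + I*sqrt(11)/2) = -9*(19 + I*sqrt(11)/2) = -171 - 9*I*sqrt(11)/2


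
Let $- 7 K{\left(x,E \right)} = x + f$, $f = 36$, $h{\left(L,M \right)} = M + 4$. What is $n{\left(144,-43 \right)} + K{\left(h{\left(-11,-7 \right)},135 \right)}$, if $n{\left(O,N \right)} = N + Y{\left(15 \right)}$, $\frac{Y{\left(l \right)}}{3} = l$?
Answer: $- \frac{19}{7} \approx -2.7143$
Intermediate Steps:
$Y{\left(l \right)} = 3 l$
$h{\left(L,M \right)} = 4 + M$
$n{\left(O,N \right)} = 45 + N$ ($n{\left(O,N \right)} = N + 3 \cdot 15 = N + 45 = 45 + N$)
$K{\left(x,E \right)} = - \frac{36}{7} - \frac{x}{7}$ ($K{\left(x,E \right)} = - \frac{x + 36}{7} = - \frac{36 + x}{7} = - \frac{36}{7} - \frac{x}{7}$)
$n{\left(144,-43 \right)} + K{\left(h{\left(-11,-7 \right)},135 \right)} = \left(45 - 43\right) - \left(\frac{36}{7} + \frac{4 - 7}{7}\right) = 2 - \frac{33}{7} = - \frac{19}{7}$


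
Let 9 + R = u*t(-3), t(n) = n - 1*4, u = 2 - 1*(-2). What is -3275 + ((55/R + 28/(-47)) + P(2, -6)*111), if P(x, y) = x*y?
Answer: -8015194/1739 ≈ -4609.1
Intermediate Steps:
u = 4 (u = 2 + 2 = 4)
t(n) = -4 + n (t(n) = n - 4 = -4 + n)
R = -37 (R = -9 + 4*(-4 - 3) = -9 + 4*(-7) = -9 - 28 = -37)
-3275 + ((55/R + 28/(-47)) + P(2, -6)*111) = -3275 + ((55/(-37) + 28/(-47)) + (2*(-6))*111) = -3275 + ((55*(-1/37) + 28*(-1/47)) - 12*111) = -3275 + ((-55/37 - 28/47) - 1332) = -3275 + (-3621/1739 - 1332) = -3275 - 2319969/1739 = -8015194/1739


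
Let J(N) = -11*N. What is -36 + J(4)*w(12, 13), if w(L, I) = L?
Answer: -564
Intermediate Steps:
-36 + J(4)*w(12, 13) = -36 - 11*4*12 = -36 - 44*12 = -36 - 528 = -564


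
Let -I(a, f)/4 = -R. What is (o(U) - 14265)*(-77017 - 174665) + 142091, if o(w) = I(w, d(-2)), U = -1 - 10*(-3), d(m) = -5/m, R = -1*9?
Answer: 3599446373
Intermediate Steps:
R = -9
I(a, f) = -36 (I(a, f) = -(-4)*(-9) = -4*9 = -36)
U = 29 (U = -1 + 30 = 29)
o(w) = -36
(o(U) - 14265)*(-77017 - 174665) + 142091 = (-36 - 14265)*(-77017 - 174665) + 142091 = -14301*(-251682) + 142091 = 3599304282 + 142091 = 3599446373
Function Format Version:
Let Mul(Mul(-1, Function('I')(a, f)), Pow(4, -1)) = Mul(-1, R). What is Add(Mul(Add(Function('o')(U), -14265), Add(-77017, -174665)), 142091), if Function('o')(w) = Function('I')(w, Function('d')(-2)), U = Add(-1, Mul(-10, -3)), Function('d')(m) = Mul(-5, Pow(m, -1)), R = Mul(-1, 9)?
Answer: 3599446373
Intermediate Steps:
R = -9
Function('I')(a, f) = -36 (Function('I')(a, f) = Mul(-4, Mul(-1, -9)) = Mul(-4, 9) = -36)
U = 29 (U = Add(-1, 30) = 29)
Function('o')(w) = -36
Add(Mul(Add(Function('o')(U), -14265), Add(-77017, -174665)), 142091) = Add(Mul(Add(-36, -14265), Add(-77017, -174665)), 142091) = Add(Mul(-14301, -251682), 142091) = Add(3599304282, 142091) = 3599446373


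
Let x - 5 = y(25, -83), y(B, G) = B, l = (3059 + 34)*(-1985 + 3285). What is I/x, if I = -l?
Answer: -134030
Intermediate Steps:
l = 4020900 (l = 3093*1300 = 4020900)
I = -4020900 (I = -1*4020900 = -4020900)
x = 30 (x = 5 + 25 = 30)
I/x = -4020900/30 = -4020900*1/30 = -134030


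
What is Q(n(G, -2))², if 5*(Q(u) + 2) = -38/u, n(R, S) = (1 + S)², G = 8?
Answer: 2304/25 ≈ 92.160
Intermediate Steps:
Q(u) = -2 - 38/(5*u) (Q(u) = -2 + (-38/u)/5 = -2 - 38/(5*u))
Q(n(G, -2))² = (-2 - 38/(5*(1 - 2)²))² = (-2 - 38/(5*((-1)²)))² = (-2 - 38/5/1)² = (-2 - 38/5*1)² = (-2 - 38/5)² = (-48/5)² = 2304/25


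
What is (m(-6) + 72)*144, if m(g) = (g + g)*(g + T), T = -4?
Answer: 27648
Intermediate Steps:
m(g) = 2*g*(-4 + g) (m(g) = (g + g)*(g - 4) = (2*g)*(-4 + g) = 2*g*(-4 + g))
(m(-6) + 72)*144 = (2*(-6)*(-4 - 6) + 72)*144 = (2*(-6)*(-10) + 72)*144 = (120 + 72)*144 = 192*144 = 27648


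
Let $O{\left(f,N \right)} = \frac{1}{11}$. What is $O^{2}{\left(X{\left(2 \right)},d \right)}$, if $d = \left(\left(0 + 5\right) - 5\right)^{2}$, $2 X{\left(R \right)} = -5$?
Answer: $\frac{1}{121} \approx 0.0082645$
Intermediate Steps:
$X{\left(R \right)} = - \frac{5}{2}$ ($X{\left(R \right)} = \frac{1}{2} \left(-5\right) = - \frac{5}{2}$)
$d = 0$ ($d = \left(5 - 5\right)^{2} = 0^{2} = 0$)
$O{\left(f,N \right)} = \frac{1}{11}$
$O^{2}{\left(X{\left(2 \right)},d \right)} = \left(\frac{1}{11}\right)^{2} = \frac{1}{121}$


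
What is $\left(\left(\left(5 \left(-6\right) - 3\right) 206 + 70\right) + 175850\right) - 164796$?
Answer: $4326$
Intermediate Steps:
$\left(\left(\left(5 \left(-6\right) - 3\right) 206 + 70\right) + 175850\right) - 164796 = \left(\left(\left(-30 - 3\right) 206 + 70\right) + 175850\right) - 164796 = \left(\left(\left(-33\right) 206 + 70\right) + 175850\right) - 164796 = \left(\left(-6798 + 70\right) + 175850\right) - 164796 = \left(-6728 + 175850\right) - 164796 = 169122 - 164796 = 4326$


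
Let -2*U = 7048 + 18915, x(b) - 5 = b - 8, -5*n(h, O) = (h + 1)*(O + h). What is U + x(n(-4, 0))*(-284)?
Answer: -114479/10 ≈ -11448.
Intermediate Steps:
n(h, O) = -(1 + h)*(O + h)/5 (n(h, O) = -(h + 1)*(O + h)/5 = -(1 + h)*(O + h)/5)
x(b) = -3 + b (x(b) = 5 + (b - 8) = 5 + (-8 + b) = -3 + b)
U = -25963/2 (U = -(7048 + 18915)/2 = -1/2*25963 = -25963/2 ≈ -12982.)
U + x(n(-4, 0))*(-284) = -25963/2 + (-3 + (-1/5*0 - 1/5*(-4) - 1/5*(-4)**2 - 1/5*0*(-4)))*(-284) = -25963/2 + (-3 + (0 + 4/5 - 1/5*16 + 0))*(-284) = -25963/2 + (-3 + (0 + 4/5 - 16/5 + 0))*(-284) = -25963/2 + (-3 - 12/5)*(-284) = -25963/2 - 27/5*(-284) = -25963/2 + 7668/5 = -114479/10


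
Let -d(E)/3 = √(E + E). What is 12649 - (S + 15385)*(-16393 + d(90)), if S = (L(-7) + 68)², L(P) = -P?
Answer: 344429579 + 378180*√5 ≈ 3.4528e+8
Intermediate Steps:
d(E) = -3*√2*√E (d(E) = -3*√(E + E) = -3*√2*√E)
S = 5625 (S = (-1*(-7) + 68)² = (7 + 68)² = 75² = 5625)
12649 - (S + 15385)*(-16393 + d(90)) = 12649 - (5625 + 15385)*(-16393 - 3*√2*√90) = 12649 - 21010*(-16393 - 3*√2*3*√10) = 12649 - 21010*(-16393 - 18*√5) = 12649 - (-344416930 - 378180*√5) = 12649 + (344416930 + 378180*√5) = 344429579 + 378180*√5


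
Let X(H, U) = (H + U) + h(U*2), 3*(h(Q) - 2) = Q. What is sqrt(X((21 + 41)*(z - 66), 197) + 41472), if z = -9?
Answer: sqrt(334371)/3 ≈ 192.75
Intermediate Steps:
h(Q) = 2 + Q/3
X(H, U) = 2 + H + 5*U/3 (X(H, U) = (H + U) + (2 + (U*2)/3) = (H + U) + (2 + (2*U)/3) = (H + U) + (2 + 2*U/3) = 2 + H + 5*U/3)
sqrt(X((21 + 41)*(z - 66), 197) + 41472) = sqrt((2 + (21 + 41)*(-9 - 66) + (5/3)*197) + 41472) = sqrt((2 + 62*(-75) + 985/3) + 41472) = sqrt((2 - 4650 + 985/3) + 41472) = sqrt(-12959/3 + 41472) = sqrt(111457/3) = sqrt(334371)/3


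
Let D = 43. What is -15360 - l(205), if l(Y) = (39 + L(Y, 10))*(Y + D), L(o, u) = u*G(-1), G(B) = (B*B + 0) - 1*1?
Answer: -25032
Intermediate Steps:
G(B) = -1 + B² (G(B) = (B² + 0) - 1 = B² - 1 = -1 + B²)
L(o, u) = 0 (L(o, u) = u*(-1 + (-1)²) = u*(-1 + 1) = u*0 = 0)
l(Y) = 1677 + 39*Y (l(Y) = (39 + 0)*(Y + 43) = 39*(43 + Y) = 1677 + 39*Y)
-15360 - l(205) = -15360 - (1677 + 39*205) = -15360 - (1677 + 7995) = -15360 - 1*9672 = -15360 - 9672 = -25032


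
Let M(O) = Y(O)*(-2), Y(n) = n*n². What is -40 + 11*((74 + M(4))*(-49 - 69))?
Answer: 70052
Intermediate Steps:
Y(n) = n³
M(O) = -2*O³ (M(O) = O³*(-2) = -2*O³)
-40 + 11*((74 + M(4))*(-49 - 69)) = -40 + 11*((74 - 2*4³)*(-49 - 69)) = -40 + 11*((74 - 2*64)*(-118)) = -40 + 11*((74 - 128)*(-118)) = -40 + 11*(-54*(-118)) = -40 + 11*6372 = -40 + 70092 = 70052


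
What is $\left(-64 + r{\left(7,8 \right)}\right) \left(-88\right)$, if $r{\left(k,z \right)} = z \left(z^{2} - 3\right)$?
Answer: $-37312$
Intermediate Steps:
$r{\left(k,z \right)} = z \left(-3 + z^{2}\right)$
$\left(-64 + r{\left(7,8 \right)}\right) \left(-88\right) = \left(-64 + 8 \left(-3 + 8^{2}\right)\right) \left(-88\right) = \left(-64 + 8 \left(-3 + 64\right)\right) \left(-88\right) = \left(-64 + 8 \cdot 61\right) \left(-88\right) = \left(-64 + 488\right) \left(-88\right) = 424 \left(-88\right) = -37312$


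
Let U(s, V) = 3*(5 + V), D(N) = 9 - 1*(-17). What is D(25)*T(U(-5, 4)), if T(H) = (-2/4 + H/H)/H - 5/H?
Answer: -13/3 ≈ -4.3333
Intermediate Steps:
D(N) = 26 (D(N) = 9 + 17 = 26)
U(s, V) = 15 + 3*V
T(H) = -9/(2*H) (T(H) = (-2*1/4 + 1)/H - 5/H = (-1/2 + 1)/H - 5/H = 1/(2*H) - 5/H = -9/(2*H))
D(25)*T(U(-5, 4)) = 26*(-9/(2*(15 + 3*4))) = 26*(-9/(2*(15 + 12))) = 26*(-9/2/27) = 26*(-9/2*1/27) = 26*(-1/6) = -13/3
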